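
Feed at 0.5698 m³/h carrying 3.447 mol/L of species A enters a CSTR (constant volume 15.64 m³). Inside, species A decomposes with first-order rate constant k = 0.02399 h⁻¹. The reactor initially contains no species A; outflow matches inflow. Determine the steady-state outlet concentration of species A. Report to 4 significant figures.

2.078 mol/L

Accumulation = in − out − consumed: V dC/dt = Q C_in − Q C − k V C.
At steady state: 0 = Q C_in − (Q + kV) C_ss, so C_ss = Q C_in/(Q + kV).
C_ss = 0.5698·3.447/(0.5698 + 0.02399·15.64) = 1.96410/0.945004 = 2.07841 mol/L.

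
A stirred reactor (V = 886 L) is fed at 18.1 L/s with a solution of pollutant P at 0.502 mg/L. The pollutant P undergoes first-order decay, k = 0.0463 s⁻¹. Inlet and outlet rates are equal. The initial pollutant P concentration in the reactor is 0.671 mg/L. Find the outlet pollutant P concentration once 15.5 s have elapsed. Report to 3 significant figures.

V dC/dt = Q(C_in − C) − k V C.
dC/dt = (Q/V) C_in − (Q/V + k) C; effective rate a = Q/V + k = 0.020429 + 0.0463 = 0.066729 s⁻¹.
C_ss = Q C_in/(Q + kV) = 0.15369 mg/L; C(t) = C_ss + (C₀ − C_ss) e^(−a t).
C(15.5) = 0.15369 + (0.51731)·e^(−0.066729·15.5) = 0.15369 + (0.51731)·0.35548 = 0.33758 mg/L.

0.338 mg/L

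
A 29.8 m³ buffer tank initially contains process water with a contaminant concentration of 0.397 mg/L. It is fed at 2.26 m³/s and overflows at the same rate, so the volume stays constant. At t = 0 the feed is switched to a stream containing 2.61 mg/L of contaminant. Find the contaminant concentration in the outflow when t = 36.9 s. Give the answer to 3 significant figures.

Accumulation = in − out for the solute gives V dC/dt = Q(C_in − C).
So dC/dt = (C_in − C)/τ with τ = V/Q = 29.8/2.26 = 13.186 s.
C approaches C_in exponentially: C(t) = C_in + (C₀ − C_in) e^(−t/τ).
C(36.9) = 2.61 + (0.397 − 2.61)·e^(−36.9/13.186) = 2.61 + (-2.2130)·0.060904 = 2.4752 mg/L.

2.48 mg/L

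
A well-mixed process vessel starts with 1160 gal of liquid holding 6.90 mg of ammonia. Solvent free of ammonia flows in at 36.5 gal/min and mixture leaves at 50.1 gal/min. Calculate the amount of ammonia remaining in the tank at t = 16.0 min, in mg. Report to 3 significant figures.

Total volume: dV/dt = Q_in − Q_out = -13.600 gal/min, so V(t) = 1160 − 13.600 t and V(16.0) = 942.40 gal.
No ammonia enters, so dm/dt = −Q_out · (m/V).
Separate: dm/m = −Q_out dt/V(t) ⇒ ln(m/m₀) = −(Q_out/(Q_in−Q_out)) ln(V/V₀).
m = m₀ (V₀/V)^(Q_out/(Q_in−Q_out)) = 6.90 × (1160/942.40)^(-3.6838) = 3.2098 mg.

3.21 mg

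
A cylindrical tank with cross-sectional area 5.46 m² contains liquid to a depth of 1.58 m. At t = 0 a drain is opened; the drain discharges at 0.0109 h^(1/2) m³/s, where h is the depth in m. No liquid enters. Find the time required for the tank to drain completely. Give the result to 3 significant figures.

Accumulation of liquid (constant cross-section A): A dh/dt = −0.0109 √h.
Separate and integrate: 2(√h − √h₀) = −(0.0109/A) t.
Set h = 0: 2√h₀ = (0.0109/A) t_empty ⇒ t_empty = 2A√h₀/0.0109.
t_empty = 2·5.46·√1.58/0.0109 = 10.920·1.2570/0.0109 = 1259.3 s.

1260 s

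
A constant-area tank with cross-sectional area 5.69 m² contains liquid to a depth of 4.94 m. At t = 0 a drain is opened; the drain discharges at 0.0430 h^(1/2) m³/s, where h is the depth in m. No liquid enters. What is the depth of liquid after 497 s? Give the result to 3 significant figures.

Accumulation of liquid (constant cross-section A): A dh/dt = −0.0430 √h.
Separate and integrate: 2(√h − √h₀) = −(0.0430/A) t.
√h = √4.94 − 0.0430·497/(2·5.69) = 2.2226 − 1.8779 = 0.34467.
h = 0.34467² = 0.11880 m.

0.119 m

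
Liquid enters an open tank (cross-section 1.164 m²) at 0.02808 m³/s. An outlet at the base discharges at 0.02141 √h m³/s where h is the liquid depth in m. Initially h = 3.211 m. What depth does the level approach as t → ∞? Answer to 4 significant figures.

1.720 m

Level balance: A dh/dt = 0.02808 − 0.02141 √h. Setting dh/dt = 0:
Q_in = 0.02141 √h_ss ⇒ √h_ss = 0.02808/0.02141 = 1.31154.
h_ss = 1.31154² = 1.72013 m. (Since h₀ = 3.211 m > h_ss, the level will fall toward this value.)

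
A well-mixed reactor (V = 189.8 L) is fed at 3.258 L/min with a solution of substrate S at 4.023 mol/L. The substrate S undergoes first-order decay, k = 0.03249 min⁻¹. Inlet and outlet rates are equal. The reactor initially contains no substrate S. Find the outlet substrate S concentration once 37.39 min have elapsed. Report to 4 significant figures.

Species balance: V dC/dt = Q C_in − Q C − k V C.
dC/dt = (Q/V) C_in − (Q/V + k) C; effective rate a = Q/V + k = 0.0171654 + 0.03249 = 0.0496554 min⁻¹.
C_ss = Q C_in/(Q + kV) = 1.39071 mol/L; C(t) = C_ss + (C₀ − C_ss) e^(−a t).
C(37.39) = 1.39071 + (-1.39071)·e^(−0.0496554·37.39) = 1.39071 + (-1.39071)·0.156200 = 1.17348 mol/L.

1.173 mol/L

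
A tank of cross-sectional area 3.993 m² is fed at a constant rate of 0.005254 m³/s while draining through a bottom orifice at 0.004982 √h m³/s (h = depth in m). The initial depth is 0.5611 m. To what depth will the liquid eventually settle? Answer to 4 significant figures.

1.112 m

Level balance: A dh/dt = 0.005254 − 0.004982 √h. Setting dh/dt = 0:
Q_in = 0.004982 √h_ss ⇒ √h_ss = 0.005254/0.004982 = 1.05460.
h_ss = 1.05460² = 1.11217 m. (Since h₀ = 0.5611 m < h_ss, the level will rise toward this value.)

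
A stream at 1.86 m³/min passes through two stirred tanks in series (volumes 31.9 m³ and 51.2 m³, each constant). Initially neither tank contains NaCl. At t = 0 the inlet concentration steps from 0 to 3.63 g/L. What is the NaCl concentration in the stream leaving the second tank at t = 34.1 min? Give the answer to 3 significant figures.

Species balance on tank i: dCᵢ/dt = (Cᵢ₋₁ − Cᵢ)/τᵢ with τᵢ = Vᵢ/Q.
τ₁ = 31.9/1.86 = 17.151 min; τ₂ = 51.2/1.86 = 27.527 min.
Tank 1: C₁ = C_in(1 − e^(−t/τ₁)). Tank 2 (τ₁ ≠ τ₂): C₂ = C_in[1 − (τ₁ e^(−t/τ₁) − τ₂ e^(−t/τ₂))/(τ₁ − τ₂)].
At t = 34.1: e^(−t/τ₁) = 0.13693, e^(−t/τ₂) = 0.28973.
C₂ = 3.63·[1 − (17.151·0.13693 − 27.527·0.28973)/(-10.376)] = 3.63·0.45770 = 1.6615 g/L.

1.66 g/L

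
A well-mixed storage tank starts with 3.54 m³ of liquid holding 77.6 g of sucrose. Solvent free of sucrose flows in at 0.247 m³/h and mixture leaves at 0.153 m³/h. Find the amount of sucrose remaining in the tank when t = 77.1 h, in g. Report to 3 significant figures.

12.7 g

Let m(t) be the amount of sucrose. Volume: V(t) = V₀ + (Q_in − Q_out) t = 3.54 + 0.094000 t; V(77.1) = 10.787 m³.
Species balance (pure solvent in): dm/dt = −Q_out · m/V(t).
dm/m = −Q_out dt/(V₀ + 0.094000 t); integrating gives ln(m/m₀) = −(Q_out/(Q_in−Q_out)) ln(V/V₀).
m = m₀ (V₀/V)^(Q_out/(Q_in−Q_out)) = 77.6 × (3.54/10.787)^(1.6277) = 12.654 g.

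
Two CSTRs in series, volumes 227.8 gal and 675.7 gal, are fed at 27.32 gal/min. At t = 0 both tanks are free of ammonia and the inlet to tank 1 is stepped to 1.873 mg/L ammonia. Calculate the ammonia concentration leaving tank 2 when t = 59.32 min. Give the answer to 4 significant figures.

Each tank obeys Vᵢ dCᵢ/dt = Q(Cᵢ₋₁ − Cᵢ), so τᵢ = Vᵢ/Q.
τ₁ = 227.8/27.32 = 8.33821 min; τ₂ = 675.7/27.32 = 24.7328 min.
Solving the cascade with C₁(0)=C₂(0)=0 gives C₂(t) = C_in[1 − (τ₁ e^(−t/τ₁) − τ₂ e^(−t/τ₂))/(τ₁ − τ₂)].
At t = 59.32: e^(−t/τ₁) = 0.000813444, e^(−t/τ₂) = 0.0908601.
C₂ = 1.873·[1 − (8.33821·0.000813444 − 24.7328·0.0908601)/(-16.3946)] = 1.873·0.863343 = 1.61704 mg/L.

1.617 mg/L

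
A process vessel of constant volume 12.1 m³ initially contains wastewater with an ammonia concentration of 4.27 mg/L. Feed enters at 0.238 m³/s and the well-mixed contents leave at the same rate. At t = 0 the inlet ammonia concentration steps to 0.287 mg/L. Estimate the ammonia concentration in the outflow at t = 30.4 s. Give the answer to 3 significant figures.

Mass balance on the solute (V constant): V dC/dt = Q(C_in − C).
Rewrite as dC/dt + C/τ = C_in/τ, τ = V/Q = 50.840 s.
Solution: C(t) = C_in + (C₀ − C_in) e^(−t/τ).
C(30.4) = 0.287 + (4.27 − 0.287)·e^(−30.4/50.840) = 0.287 + (3.9830)·0.54994 = 2.4774 mg/L.

2.48 mg/L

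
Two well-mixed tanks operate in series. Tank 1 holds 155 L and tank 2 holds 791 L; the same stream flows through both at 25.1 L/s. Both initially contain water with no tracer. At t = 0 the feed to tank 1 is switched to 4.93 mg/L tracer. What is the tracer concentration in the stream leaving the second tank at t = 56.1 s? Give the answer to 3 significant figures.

3.90 mg/L

Species balance on tank i: dCᵢ/dt = (Cᵢ₋₁ − Cᵢ)/τᵢ with τᵢ = Vᵢ/Q.
τ₁ = 155/25.1 = 6.1753 s; τ₂ = 791/25.1 = 31.514 s.
Solving the cascade with C₁(0)=C₂(0)=0 gives C₂(t) = C_in[1 − (τ₁ e^(−t/τ₁) − τ₂ e^(−t/τ₂))/(τ₁ − τ₂)].
At t = 56.1: e^(−t/τ₁) = 0.00011340, e^(−t/τ₂) = 0.16861.
C₂ = 4.93·[1 − (6.1753·0.00011340 − 31.514·0.16861)/(-25.339)] = 4.93·0.79033 = 3.8963 mg/L.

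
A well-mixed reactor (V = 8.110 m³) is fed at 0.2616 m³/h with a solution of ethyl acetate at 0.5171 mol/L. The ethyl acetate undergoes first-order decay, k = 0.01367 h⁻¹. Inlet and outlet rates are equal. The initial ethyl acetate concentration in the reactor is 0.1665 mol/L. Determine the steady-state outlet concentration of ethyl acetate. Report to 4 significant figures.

0.3632 mol/L

V dC/dt = Q(C_in − C) − k V C.
Steady state (dC/dt = 0): C_ss = Q C_in/(Q + kV) = C_in/(1 + kV/Q).
C_ss = 0.2616·0.5171/(0.2616 + 0.01367·8.110) = 0.135273/0.372464 = 0.363185 mol/L.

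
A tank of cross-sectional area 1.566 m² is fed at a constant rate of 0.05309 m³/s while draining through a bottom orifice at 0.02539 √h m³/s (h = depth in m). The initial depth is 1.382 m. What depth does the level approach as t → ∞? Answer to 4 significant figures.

4.372 m

A dh/dt = Q_in − 0.02539 √h. Steady state requires inflow = outflow:
Q_in = 0.02539 √h_ss ⇒ √h_ss = 0.05309/0.02539 = 2.09098.
h_ss = 2.09098² = 4.37220 m. (Since h₀ = 1.382 m < h_ss, the level will rise toward this value.)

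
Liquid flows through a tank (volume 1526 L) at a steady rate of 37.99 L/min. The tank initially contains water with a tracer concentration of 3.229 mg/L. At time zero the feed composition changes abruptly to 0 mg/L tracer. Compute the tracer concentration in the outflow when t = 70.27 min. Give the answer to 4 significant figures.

0.5615 mg/L

Unsteady species balance (constant V, well mixed): V dC/dt = Q(C_in − C).
Time constant τ = V/Q = 1526/37.99 = 40.1685 min.
C approaches C_in exponentially: C(t) = C_in + (C₀ − C_in) e^(−t/τ).
C(70.27) = 0 + (3.229 − 0)·e^(−70.27/40.1685) = 0 + (3.22900)·0.173881 = 0.561463 mg/L.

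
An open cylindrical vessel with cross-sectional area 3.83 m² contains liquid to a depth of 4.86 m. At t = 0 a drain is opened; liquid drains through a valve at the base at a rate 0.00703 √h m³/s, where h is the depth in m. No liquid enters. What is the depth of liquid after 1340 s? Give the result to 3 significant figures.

0.950 m

A dh/dt = −Q_out = −0.00703 √h.
This is separable: 2 d(√h)/dt = −0.00703/A, so √h = √h₀ − (0.00703/(2A)) t.
√h = √4.86 − 0.00703·1340/(2·3.83) = 2.2045 − 1.2298 = 0.97475.
h = 0.97475² = 0.95014 m.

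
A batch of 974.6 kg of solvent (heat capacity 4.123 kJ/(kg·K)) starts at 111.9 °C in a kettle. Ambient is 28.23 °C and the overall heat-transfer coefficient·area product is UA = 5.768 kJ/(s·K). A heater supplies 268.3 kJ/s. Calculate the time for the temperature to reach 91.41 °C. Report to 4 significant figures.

558.6 s

Heat balance on the well-mixed liquid: M c_p dT/dt = −UA(T − T_amb) + Q̇.
τ = M c_p/UA = 696.650 s; T_ss = T_amb + Q̇/UA = 28.23 + 268.3/5.768 = 74.7453 °C.
T(t) = T_ss + (T₀ − T_ss)e^(−t/τ); set T = 91.41:
t = −τ ln[(T − T_ss)/(T₀ − T_ss)] = −696.650 · ln(0.448523) = 558.571 s.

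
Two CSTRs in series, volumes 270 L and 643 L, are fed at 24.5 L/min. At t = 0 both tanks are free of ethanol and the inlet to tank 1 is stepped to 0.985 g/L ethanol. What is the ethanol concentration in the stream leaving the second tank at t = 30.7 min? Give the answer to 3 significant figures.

Time constants: τᵢ = Vᵢ/Q for each well-mixed tank.
τ₁ = 270/24.5 = 11.020 min; τ₂ = 643/24.5 = 26.245 min.
Tank 1: C₁ = C_in(1 − e^(−t/τ₁)). Tank 2 (τ₁ ≠ τ₂): C₂ = C_in[1 − (τ₁ e^(−t/τ₁) − τ₂ e^(−t/τ₂))/(τ₁ − τ₂)].
At t = 30.7: e^(−t/τ₁) = 0.061683, e^(−t/τ₂) = 0.31044.
C₂ = 0.985·[1 − (11.020·0.061683 − 26.245·0.31044)/(-15.224)] = 0.985·0.50949 = 0.50185 g/L.

0.502 g/L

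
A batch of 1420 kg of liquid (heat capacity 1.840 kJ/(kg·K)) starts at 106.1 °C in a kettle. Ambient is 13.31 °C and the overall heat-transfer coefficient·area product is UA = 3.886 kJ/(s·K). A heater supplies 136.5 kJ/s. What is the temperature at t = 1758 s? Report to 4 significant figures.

Lumped-capacitance energy balance: M c_p dT/dt = UA(T_amb − T) + Q̇.
dT/dt = (T_ss − T)/τ with T_ss = T_amb + Q̇/UA = 13.31 + 136.5/3.886 = 48.4361 °C, τ = M c_p/UA = 1420·1.840/3.886 = 672.362 s.
Solution: T(t) = T_ss + (T₀ − T_ss) e^(−t/τ).
T(1758) = 48.4361 + (57.6639)·0.0731925 = 52.6567 °C.

52.66 °C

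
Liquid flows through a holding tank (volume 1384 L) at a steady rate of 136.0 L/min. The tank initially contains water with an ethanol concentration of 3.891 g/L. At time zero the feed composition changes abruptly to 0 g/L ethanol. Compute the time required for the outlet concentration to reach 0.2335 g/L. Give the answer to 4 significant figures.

Transient balance on the dissolved component: V dC/dt = Q(C_in − C), so τ = V/Q = 10.1765 min.
C(t) = C_in + (C₀ − C_in) e^(−t/τ). Set C = 0.2335 and solve for t:
e^(−t/τ) = (C − C_in)/(C₀ − C_in) = (0.2335 − 0)/(3.891 − 0) = 0.0600103
t = −τ ln(…) = 10.1765 × 2.81324 = 28.6288 min.

28.63 min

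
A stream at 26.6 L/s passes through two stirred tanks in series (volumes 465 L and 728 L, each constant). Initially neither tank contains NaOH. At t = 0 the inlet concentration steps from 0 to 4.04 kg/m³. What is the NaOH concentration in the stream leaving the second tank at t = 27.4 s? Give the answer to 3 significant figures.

Time constants: τᵢ = Vᵢ/Q for each well-mixed tank.
τ₁ = 465/26.6 = 17.481 s; τ₂ = 728/26.6 = 27.368 s.
Solving the cascade with C₁(0)=C₂(0)=0 gives C₂(t) = C_in[1 − (τ₁ e^(−t/τ₁) − τ₂ e^(−t/τ₂))/(τ₁ − τ₂)].
At t = 27.4: e^(−t/τ₁) = 0.20859, e^(−t/τ₂) = 0.36746.
C₂ = 4.04·[1 − (17.481·0.20859 − 27.368·0.36746)/(-9.8872)] = 4.04·0.35166 = 1.4207 kg/m³.

1.42 kg/m³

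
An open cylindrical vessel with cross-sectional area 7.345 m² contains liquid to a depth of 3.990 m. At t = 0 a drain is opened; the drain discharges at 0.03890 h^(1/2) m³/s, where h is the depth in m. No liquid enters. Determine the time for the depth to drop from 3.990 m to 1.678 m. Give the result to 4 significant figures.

A dh/dt = −Q_out = −0.03890 √h.
This is separable: 2 d(√h)/dt = −0.03890/A, so √h = √h₀ − (0.03890/(2A)) t.
t = 2A(√h₀ − √h)/0.03890 = 2·7.345·(√3.990 − √1.678)/0.03890
  = 14.6900 × (1.99750 − 1.29538) / 0.03890 = 265.146 s.

265.1 s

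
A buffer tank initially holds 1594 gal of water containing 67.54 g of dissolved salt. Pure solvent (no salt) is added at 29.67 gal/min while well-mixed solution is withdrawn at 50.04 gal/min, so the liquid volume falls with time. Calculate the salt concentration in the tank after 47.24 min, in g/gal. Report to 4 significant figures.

Let m(t) be the amount of salt. Volume: V(t) = V₀ + (Q_in − Q_out) t = 1594 − 20.3700 t; V(47.24) = 631.721 gal.
No salt enters, so dm/dt = −Q_out · (m/V).
Separate: dm/m = −Q_out dt/V(t) ⇒ ln(m/m₀) = −(Q_out/(Q_in−Q_out)) ln(V/V₀).
m = m₀ (V₀/V)^(Q_out/(Q_in−Q_out)) = 67.54 × (1594/631.721)^(-2.45655) = 6.95213 g.
C = m/V = 6.95213/631.721 = 0.0110051 g/gal.

0.01101 g/gal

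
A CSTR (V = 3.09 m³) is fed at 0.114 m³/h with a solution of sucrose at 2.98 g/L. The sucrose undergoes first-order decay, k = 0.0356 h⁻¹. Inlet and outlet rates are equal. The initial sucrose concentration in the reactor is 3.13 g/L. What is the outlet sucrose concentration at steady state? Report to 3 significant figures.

1.52 g/L

Accumulation = in − out − consumed: V dC/dt = Q C_in − Q C − k V C.
At steady state: 0 = Q C_in − (Q + kV) C_ss, so C_ss = Q C_in/(Q + kV).
C_ss = 0.114·2.98/(0.114 + 0.0356·3.09) = 0.33972/0.22400 = 1.5166 g/L.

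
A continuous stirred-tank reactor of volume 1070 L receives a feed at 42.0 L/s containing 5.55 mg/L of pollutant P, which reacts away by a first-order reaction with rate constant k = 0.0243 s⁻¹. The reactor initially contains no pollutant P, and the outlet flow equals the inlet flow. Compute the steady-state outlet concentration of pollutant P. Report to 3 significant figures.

Accumulation = in − out − consumed: V dC/dt = Q C_in − Q C − k V C.
Steady state (dC/dt = 0): C_ss = Q C_in/(Q + kV) = C_in/(1 + kV/Q).
C_ss = 42.0·5.55/(42.0 + 0.0243·1070) = 233.10/68.001 = 3.4279 mg/L.

3.43 mg/L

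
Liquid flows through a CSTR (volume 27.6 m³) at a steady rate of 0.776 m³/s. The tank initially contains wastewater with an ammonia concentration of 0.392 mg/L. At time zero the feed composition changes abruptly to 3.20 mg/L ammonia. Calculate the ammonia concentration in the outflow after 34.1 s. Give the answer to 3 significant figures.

Mass balance on the solute (V constant): V dC/dt = Q(C_in − C).
Time constant τ = V/Q = 27.6/0.776 = 35.567 s.
Integrating: C(t) = C_in + (C₀ − C_in) e^(−t/τ).
C(34.1) = 3.20 + (0.392 − 3.20)·e^(−34.1/35.567) = 3.20 + (-2.8080)·0.38337 = 2.1235 mg/L.

2.12 mg/L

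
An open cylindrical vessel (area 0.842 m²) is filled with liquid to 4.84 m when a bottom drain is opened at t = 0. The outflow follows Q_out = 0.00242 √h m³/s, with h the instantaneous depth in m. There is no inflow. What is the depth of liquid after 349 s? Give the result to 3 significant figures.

With no inflow, A dh/dt = −0.00242 √h.
∫ h^(−1/2) dh = −(0.00242/A) ∫ dt, giving 2√h = 2√h₀ − (0.00242/A) t.
√h = √4.84 − 0.00242·349/(2·0.842) = 2.2000 − 0.50153 = 1.6985.
h = 1.6985² = 2.8848 m.

2.88 m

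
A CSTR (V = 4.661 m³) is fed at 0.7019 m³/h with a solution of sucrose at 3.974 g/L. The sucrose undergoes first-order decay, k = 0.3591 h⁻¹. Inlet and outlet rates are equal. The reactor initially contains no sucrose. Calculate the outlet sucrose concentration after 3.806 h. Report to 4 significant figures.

Accumulation = in − out − consumed: V dC/dt = Q C_in − Q C − k V C.
dC/dt = (Q/V) C_in − (Q/V + k) C; effective rate a = Q/V + k = 0.150590 + 0.3591 = 0.509690 h⁻¹.
C_ss = Q C_in/(Q + kV) = 1.17413 g/L; C(t) = C_ss + (C₀ − C_ss) e^(−a t).
C(3.806) = 1.17413 + (-1.17413)·e^(−0.509690·3.806) = 1.17413 + (-1.17413)·0.143721 = 1.00539 g/L.

1.005 g/L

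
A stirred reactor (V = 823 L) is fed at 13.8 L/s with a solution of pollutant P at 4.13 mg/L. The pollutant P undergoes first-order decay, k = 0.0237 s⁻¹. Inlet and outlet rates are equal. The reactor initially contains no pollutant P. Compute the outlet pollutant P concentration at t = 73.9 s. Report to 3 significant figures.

V dC/dt = Q(C_in − C) − k V C.
dC/dt = (Q/V) C_in − (Q/V + k) C; effective rate a = Q/V + k = 0.016768 + 0.0237 = 0.040468 s⁻¹.
C_ss = Q C_in/(Q + kV) = 1.7113 mg/L; C(t) = C_ss + (C₀ − C_ss) e^(−a t).
C(73.9) = 1.7113 + (-1.7113)·e^(−0.040468·73.9) = 1.7113 + (-1.7113)·0.050258 = 1.6253 mg/L.

1.63 mg/L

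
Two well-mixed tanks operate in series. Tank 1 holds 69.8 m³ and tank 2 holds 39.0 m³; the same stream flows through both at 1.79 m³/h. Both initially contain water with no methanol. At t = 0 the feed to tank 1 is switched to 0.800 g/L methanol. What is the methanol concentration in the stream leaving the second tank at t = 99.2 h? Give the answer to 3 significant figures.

0.668 g/L

Each tank obeys Vᵢ dCᵢ/dt = Q(Cᵢ₋₁ − Cᵢ), so τᵢ = Vᵢ/Q.
τ₁ = 69.8/1.79 = 38.994 h; τ₂ = 39.0/1.79 = 21.788 h.
Tank 1: C₁ = C_in(1 − e^(−t/τ₁)). Tank 2 (τ₁ ≠ τ₂): C₂ = C_in[1 − (τ₁ e^(−t/τ₁) − τ₂ e^(−t/τ₂))/(τ₁ − τ₂)].
At t = 99.2: e^(−t/τ₁) = 0.078555, e^(−t/τ₂) = 0.010535.
C₂ = 0.800·[1 − (38.994·0.078555 − 21.788·0.010535)/(17.207)] = 0.800·0.83532 = 0.66825 g/L.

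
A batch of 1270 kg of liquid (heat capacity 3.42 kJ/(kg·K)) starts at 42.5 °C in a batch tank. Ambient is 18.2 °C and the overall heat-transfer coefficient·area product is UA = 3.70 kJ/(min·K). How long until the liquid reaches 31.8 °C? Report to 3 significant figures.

681 min

Heat balance on the well-mixed liquid: M c_p dT/dt = −UA(T − T_amb).
τ = M c_p/UA = 1173.9 min; T_ss = T_amb = 18.200 °C.
T(t) = T_ss + (T₀ − T_ss)e^(−t/τ); set T = 31.8:
t = −τ ln[(T − T_ss)/(T₀ − T_ss)] = −1173.9 · ln(0.55967) = 681.33 min.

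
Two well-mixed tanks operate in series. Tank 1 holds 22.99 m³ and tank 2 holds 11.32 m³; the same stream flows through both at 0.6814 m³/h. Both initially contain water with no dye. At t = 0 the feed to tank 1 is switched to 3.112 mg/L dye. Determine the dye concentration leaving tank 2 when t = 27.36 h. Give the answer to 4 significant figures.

0.9688 mg/L

Species balance on tank i: dCᵢ/dt = (Cᵢ₋₁ − Cᵢ)/τᵢ with τᵢ = Vᵢ/Q.
τ₁ = 22.99/0.6814 = 33.7394 h; τ₂ = 11.32/0.6814 = 16.6129 h.
Tank 1: C₁ = C_in(1 − e^(−t/τ₁)). Tank 2 (τ₁ ≠ τ₂): C₂ = C_in[1 − (τ₁ e^(−t/τ₁) − τ₂ e^(−t/τ₂))/(τ₁ − τ₂)].
At t = 27.36: e^(−t/τ₁) = 0.444448, e^(−t/τ₂) = 0.192643.
C₂ = 3.112·[1 − (33.7394·0.444448 − 16.6129·0.192643)/(17.1265)] = 3.112·0.311299 = 0.968762 mg/L.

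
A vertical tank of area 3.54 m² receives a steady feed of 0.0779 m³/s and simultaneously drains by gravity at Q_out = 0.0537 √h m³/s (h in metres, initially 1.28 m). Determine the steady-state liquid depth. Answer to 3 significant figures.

A dh/dt = Q_in − 0.0537 √h. Steady state requires inflow = outflow:
Q_in = 0.0537 √h_ss ⇒ √h_ss = 0.0779/0.0537 = 1.4507.
h_ss = 1.4507² = 2.1044 m. (Since h₀ = 1.28 m < h_ss, the level will rise toward this value.)

2.10 m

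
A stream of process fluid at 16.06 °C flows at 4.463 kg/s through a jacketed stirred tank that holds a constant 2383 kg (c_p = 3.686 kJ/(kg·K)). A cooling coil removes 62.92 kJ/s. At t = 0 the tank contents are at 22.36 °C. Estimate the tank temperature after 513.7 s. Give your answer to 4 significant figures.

16.10 °C

Unsteady energy balance on the tank contents: M c_p dT/dt = ṁ c_p (T_in − T) − 62.92.
τ = M/ṁ = 533.946 s; T_ss = T_in − Q̇/(ṁ c_p) = 16.06 − 62.92/(4.463·3.686) = 12.2352 °C.
Solution: T(t) = T_ss + (T₀ − T_ss) e^(−t/τ).
T(513.7) = 12.2352 + (10.1248)·e^(−513.7/533.946) = 12.2352 + (10.1248)·0.382096 = 16.1039 °C.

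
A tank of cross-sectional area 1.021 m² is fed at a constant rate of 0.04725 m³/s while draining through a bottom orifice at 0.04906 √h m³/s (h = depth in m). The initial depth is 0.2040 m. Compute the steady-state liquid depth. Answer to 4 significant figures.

0.9276 m

A dh/dt = Q_in − 0.04906 √h. Steady state requires inflow = outflow:
Q_in = 0.04906 √h_ss ⇒ √h_ss = 0.04725/0.04906 = 0.963106.
h_ss = 0.963106² = 0.927574 m. (Since h₀ = 0.2040 m < h_ss, the level will rise toward this value.)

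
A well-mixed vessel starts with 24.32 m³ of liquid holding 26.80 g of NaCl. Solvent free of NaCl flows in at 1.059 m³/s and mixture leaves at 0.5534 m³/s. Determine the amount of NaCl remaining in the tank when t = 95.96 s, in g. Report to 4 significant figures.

8.067 g

Total volume: dV/dt = Q_in − Q_out = 0.505600 m³/s, so V(t) = 24.32 + 0.505600 t and V(95.96) = 72.8374 m³.
Species balance (pure solvent in): dm/dt = −Q_out · m/V(t).
Separate: dm/m = −Q_out dt/V(t) ⇒ ln(m/m₀) = −(Q_out/(Q_in−Q_out)) ln(V/V₀).
m = m₀ (V₀/V)^(Q_out/(Q_in−Q_out)) = 26.80 × (24.32/72.8374)^(1.09454) = 8.06688 g.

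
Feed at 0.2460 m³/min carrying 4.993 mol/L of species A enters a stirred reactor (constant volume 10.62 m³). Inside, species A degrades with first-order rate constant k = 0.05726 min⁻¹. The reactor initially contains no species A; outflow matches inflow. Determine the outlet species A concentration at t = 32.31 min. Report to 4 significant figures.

V dC/dt = Q(C_in − C) − k V C.
dC/dt = (Q/V) C_in − (Q/V + k) C; effective rate a = Q/V + k = 0.0231638 + 0.05726 = 0.0804238 min⁻¹.
C_ss = Q C_in/(Q + kV) = 1.43809 mol/L; C(t) = C_ss + (C₀ − C_ss) e^(−a t).
C(32.31) = 1.43809 + (-1.43809)·e^(−0.0804238·32.31) = 1.43809 + (-1.43809)·0.0743855 = 1.33112 mol/L.

1.331 mol/L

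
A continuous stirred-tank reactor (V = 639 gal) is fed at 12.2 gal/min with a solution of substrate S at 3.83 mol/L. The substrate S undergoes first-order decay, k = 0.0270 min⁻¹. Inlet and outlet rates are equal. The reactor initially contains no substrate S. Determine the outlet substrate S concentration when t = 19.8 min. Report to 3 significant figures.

Accumulation = in − out − consumed: V dC/dt = Q C_in − Q C − k V C.
This is linear with rate a = Q/V + k = 0.046092 min⁻¹.
C_ss = Q C_in/(Q + kV) = 1.5865 mol/L; C(t) = C_ss + (C₀ − C_ss) e^(−a t).
C(19.8) = 1.5865 + (-1.5865)·e^(−0.046092·19.8) = 1.5865 + (-1.5865)·0.40147 = 0.94955 mol/L.

0.950 mol/L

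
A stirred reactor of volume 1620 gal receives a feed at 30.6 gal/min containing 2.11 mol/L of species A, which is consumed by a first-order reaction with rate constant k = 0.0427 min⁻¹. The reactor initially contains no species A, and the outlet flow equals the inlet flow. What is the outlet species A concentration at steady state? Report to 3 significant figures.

0.647 mol/L

Accumulation = in − out − consumed: V dC/dt = Q C_in − Q C − k V C.
At steady state: 0 = Q C_in − (Q + kV) C_ss, so C_ss = Q C_in/(Q + kV).
C_ss = 30.6·2.11/(30.6 + 0.0427·1620) = 64.566/99.774 = 0.64712 mol/L.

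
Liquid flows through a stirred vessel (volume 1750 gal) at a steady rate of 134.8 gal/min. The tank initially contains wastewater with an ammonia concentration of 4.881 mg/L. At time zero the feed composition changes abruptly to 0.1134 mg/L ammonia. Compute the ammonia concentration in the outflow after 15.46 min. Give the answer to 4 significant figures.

Accumulation = in − out for the solute gives V dC/dt = Q(C_in − C).
Time constant τ = V/Q = 1750/134.8 = 12.9822 min.
C approaches C_in exponentially: C(t) = C_in + (C₀ − C_in) e^(−t/τ).
C(15.46) = 0.1134 + (4.881 − 0.1134)·e^(−15.46/12.9822) = 0.1134 + (4.76760)·0.303959 = 1.56256 mg/L.

1.563 mg/L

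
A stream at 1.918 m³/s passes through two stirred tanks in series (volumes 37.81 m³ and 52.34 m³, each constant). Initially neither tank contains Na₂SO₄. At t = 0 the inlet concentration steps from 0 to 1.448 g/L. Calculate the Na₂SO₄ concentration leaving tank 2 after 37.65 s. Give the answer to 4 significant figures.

0.6934 g/L

Species balance on tank i: dCᵢ/dt = (Cᵢ₋₁ − Cᵢ)/τᵢ with τᵢ = Vᵢ/Q.
τ₁ = 37.81/1.918 = 19.7132 s; τ₂ = 52.34/1.918 = 27.2888 s.
Tank 1: C₁ = C_in(1 − e^(−t/τ₁)). Tank 2 (τ₁ ≠ τ₂): C₂ = C_in[1 − (τ₁ e^(−t/τ₁) − τ₂ e^(−t/τ₂))/(τ₁ − τ₂)].
At t = 37.65: e^(−t/τ₁) = 0.148098, e^(−t/τ₂) = 0.251658.
C₂ = 1.448·[1 − (19.7132·0.148098 − 27.2888·0.251658)/(-7.57560)] = 1.448·0.478857 = 0.693385 g/L.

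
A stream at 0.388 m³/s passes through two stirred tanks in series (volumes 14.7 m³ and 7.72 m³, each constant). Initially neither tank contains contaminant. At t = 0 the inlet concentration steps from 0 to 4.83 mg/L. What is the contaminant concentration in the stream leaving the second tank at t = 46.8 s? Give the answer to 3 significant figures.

Time constants: τᵢ = Vᵢ/Q for each well-mixed tank.
τ₁ = 14.7/0.388 = 37.887 s; τ₂ = 7.72/0.388 = 19.897 s.
Solving the cascade with C₁(0)=C₂(0)=0 gives C₂(t) = C_in[1 − (τ₁ e^(−t/τ₁) − τ₂ e^(−t/τ₂))/(τ₁ − τ₂)].
At t = 46.8: e^(−t/τ₁) = 0.29076, e^(−t/τ₂) = 0.095167.
C₂ = 4.83·[1 − (37.887·0.29076 − 19.897·0.095167)/(17.990)] = 4.83·0.49292 = 2.3808 mg/L.

2.38 mg/L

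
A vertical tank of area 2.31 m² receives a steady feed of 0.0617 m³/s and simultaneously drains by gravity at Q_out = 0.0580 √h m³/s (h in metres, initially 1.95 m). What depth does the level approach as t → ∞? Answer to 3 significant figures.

Level balance: A dh/dt = 0.0617 − 0.0580 √h. Setting dh/dt = 0:
Q_in = 0.0580 √h_ss ⇒ √h_ss = 0.0617/0.0580 = 1.0638.
h_ss = 1.0638² = 1.1317 m. (Since h₀ = 1.95 m > h_ss, the level will fall toward this value.)

1.13 m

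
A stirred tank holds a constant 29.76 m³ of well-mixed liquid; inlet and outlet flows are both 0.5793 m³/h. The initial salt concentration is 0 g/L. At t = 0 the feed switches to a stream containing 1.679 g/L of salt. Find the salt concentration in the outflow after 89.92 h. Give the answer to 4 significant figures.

Mass balance on the solute (V constant): V dC/dt = Q(C_in − C).
Time constant τ = V/Q = 29.76/0.5793 = 51.3723 h.
Solution: C(t) = C_in + (C₀ − C_in) e^(−t/τ).
C(89.92) = 1.679 + (0 − 1.679)·e^(−89.92/51.3723) = 1.679 + (-1.67900)·0.173712 = 1.38734 g/L.

1.387 g/L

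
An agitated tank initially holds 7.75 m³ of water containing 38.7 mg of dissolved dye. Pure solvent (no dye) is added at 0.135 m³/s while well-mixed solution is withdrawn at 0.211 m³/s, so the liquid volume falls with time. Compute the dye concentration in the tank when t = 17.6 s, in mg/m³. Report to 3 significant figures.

Let m(t) be the amount of dye. Volume: V(t) = V₀ + (Q_in − Q_out) t = 7.75 − 0.076000 t; V(17.6) = 6.4124 m³.
Solute balance: dm/dt = 0 − Q_out C = −Q_out m/V(t).
dm/m = −Q_out dt/(V₀ − 0.076000 t); integrating gives ln(m/m₀) = −(Q_out/(Q_in−Q_out)) ln(V/V₀).
m = m₀ (V₀/V)^(Q_out/(Q_in−Q_out)) = 38.7 × (7.75/6.4124)^(-2.7763) = 22.870 mg.
C = m/V = 22.870/6.4124 = 3.5666 mg/m³.

3.57 mg/m³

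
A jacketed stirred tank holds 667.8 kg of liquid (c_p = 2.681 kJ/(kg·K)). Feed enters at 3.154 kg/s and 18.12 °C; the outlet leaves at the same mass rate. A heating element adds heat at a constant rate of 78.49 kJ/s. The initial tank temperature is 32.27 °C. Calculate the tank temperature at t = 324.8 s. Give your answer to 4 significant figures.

28.45 °C

M c_p dT/dt = ṁ c_p (T_in − T) + Q̇.
Rearrange: dT/dt = (T_ss − T)/τ with τ = M/ṁ = 211.731 s and T_ss = T_in + Q̇/(ṁ c_p) = 27.4023 °C.
T approaches T_ss exponentially: T(t) = T_ss + (T₀ − T_ss) e^(−t/τ).
T(324.8) = 27.4023 + (4.86770)·e^(−324.8/211.731) = 27.4023 + (4.86770)·0.215667 = 28.4521 °C.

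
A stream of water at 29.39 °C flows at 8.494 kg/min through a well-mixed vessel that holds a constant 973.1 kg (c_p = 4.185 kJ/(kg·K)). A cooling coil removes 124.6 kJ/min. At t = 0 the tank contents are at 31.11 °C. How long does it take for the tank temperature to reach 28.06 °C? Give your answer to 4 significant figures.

100.4 min

M c_p dT/dt = ṁ c_p (T_in − T) − Q̇.
τ = M/ṁ = 114.563 min; T_ss = T_in − Q̇/(ṁ c_p) = 25.8848 °C.
T(t) = T_ss + (T₀ − T_ss) e^(−t/τ). Set T = 28.06:
e^(−t/τ) = (28.06 − 25.8848)/(31.11 − 25.8848) = 0.416288
t = −114.563 · ln(0.416288) = 100.401 min.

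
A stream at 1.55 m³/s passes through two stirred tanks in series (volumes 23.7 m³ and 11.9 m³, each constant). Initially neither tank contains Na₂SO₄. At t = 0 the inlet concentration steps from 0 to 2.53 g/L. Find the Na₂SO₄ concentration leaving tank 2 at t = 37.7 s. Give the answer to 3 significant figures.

Species balance on tank i: dCᵢ/dt = (Cᵢ₋₁ − Cᵢ)/τᵢ with τᵢ = Vᵢ/Q.
τ₁ = 23.7/1.55 = 15.290 s; τ₂ = 11.9/1.55 = 7.6774 s.
Solving the cascade with C₁(0)=C₂(0)=0 gives C₂(t) = C_in[1 − (τ₁ e^(−t/τ₁) − τ₂ e^(−t/τ₂))/(τ₁ − τ₂)].
At t = 37.7: e^(−t/τ₁) = 0.084957, e^(−t/τ₂) = 0.0073688.
C₂ = 2.53·[1 − (15.290·0.084957 − 7.6774·0.0073688)/(7.6129)] = 2.53·0.83680 = 2.1171 g/L.

2.12 g/L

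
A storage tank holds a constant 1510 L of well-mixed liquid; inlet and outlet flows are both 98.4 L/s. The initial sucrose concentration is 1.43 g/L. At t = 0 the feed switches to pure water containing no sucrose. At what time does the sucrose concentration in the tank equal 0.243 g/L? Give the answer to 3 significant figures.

27.2 s

Species balance: V dC/dt = Q(C_in − C) ⇒ τ = V/Q = 15.346 s.
C(t) = C_in + (C₀ − C_in) e^(−t/τ). Set C = 0.243 and solve for t:
e^(−t/τ) = (C − C_in)/(C₀ − C_in) = (0.243 − 0)/(1.43 − 0) = 0.16993
t = −τ ln(…) = 15.346 × 1.7724 = 27.198 s.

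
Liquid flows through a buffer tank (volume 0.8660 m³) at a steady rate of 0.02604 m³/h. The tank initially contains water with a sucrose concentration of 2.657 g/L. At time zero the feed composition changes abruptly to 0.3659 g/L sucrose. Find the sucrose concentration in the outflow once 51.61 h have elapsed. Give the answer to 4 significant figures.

Accumulation = in − out for the solute gives V dC/dt = Q(C_in − C).
Rewrite as dC/dt + C/τ = C_in/τ, τ = V/Q = 33.2565 h.
C approaches C_in exponentially: C(t) = C_in + (C₀ − C_in) e^(−t/τ).
C(51.61) = 0.3659 + (2.657 − 0.3659)·e^(−51.61/33.2565) = 0.3659 + (2.29110)·0.211850 = 0.851270 g/L.

0.8513 g/L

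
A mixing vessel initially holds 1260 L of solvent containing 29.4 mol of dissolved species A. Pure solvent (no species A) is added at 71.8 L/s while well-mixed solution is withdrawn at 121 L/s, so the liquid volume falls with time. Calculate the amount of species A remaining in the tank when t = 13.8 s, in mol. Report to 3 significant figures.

4.38 mol

Let m(t) be the amount of species A. Volume: V(t) = V₀ + (Q_in − Q_out) t = 1260 − 49.200 t; V(13.8) = 581.04 L.
Solute balance: dm/dt = 0 − Q_out C = −Q_out m/V(t).
Separate: dm/m = −Q_out dt/V(t) ⇒ ln(m/m₀) = −(Q_out/(Q_in−Q_out)) ln(V/V₀).
m = m₀ (V₀/V)^(Q_out/(Q_in−Q_out)) = 29.4 × (1260/581.04)^(-2.4593) = 4.3813 mol.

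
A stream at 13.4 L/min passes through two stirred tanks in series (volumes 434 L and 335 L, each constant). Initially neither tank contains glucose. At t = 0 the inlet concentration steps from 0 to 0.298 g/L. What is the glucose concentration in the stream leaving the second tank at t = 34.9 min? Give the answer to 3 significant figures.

Each tank obeys Vᵢ dCᵢ/dt = Q(Cᵢ₋₁ − Cᵢ), so τᵢ = Vᵢ/Q.
τ₁ = 434/13.4 = 32.388 min; τ₂ = 335/13.4 = 25.000 min.
Solving the cascade with C₁(0)=C₂(0)=0 gives C₂(t) = C_in[1 − (τ₁ e^(−t/τ₁) − τ₂ e^(−t/τ₂))/(τ₁ − τ₂)].
At t = 34.9: e^(−t/τ₁) = 0.34043, e^(−t/τ₂) = 0.24759.
C₂ = 0.298·[1 − (32.388·0.34043 − 25.000·0.24759)/(7.3881)] = 0.298·0.34542 = 0.10293 g/L.

0.103 g/L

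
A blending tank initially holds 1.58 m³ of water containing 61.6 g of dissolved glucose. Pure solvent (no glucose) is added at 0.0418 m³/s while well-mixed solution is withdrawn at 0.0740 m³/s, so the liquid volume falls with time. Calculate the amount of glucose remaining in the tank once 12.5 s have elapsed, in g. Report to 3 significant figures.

Total volume: dV/dt = Q_in − Q_out = -0.032200 m³/s, so V(t) = 1.58 − 0.032200 t and V(12.5) = 1.1775 m³.
Species balance (pure solvent in): dm/dt = −Q_out · m/V(t).
dm/m = −Q_out dt/(V₀ − 0.032200 t); integrating gives ln(m/m₀) = −(Q_out/(Q_in−Q_out)) ln(V/V₀).
m = m₀ (V₀/V)^(Q_out/(Q_in−Q_out)) = 61.6 × (1.58/1.1775)^(-2.2981) = 31.341 g.

31.3 g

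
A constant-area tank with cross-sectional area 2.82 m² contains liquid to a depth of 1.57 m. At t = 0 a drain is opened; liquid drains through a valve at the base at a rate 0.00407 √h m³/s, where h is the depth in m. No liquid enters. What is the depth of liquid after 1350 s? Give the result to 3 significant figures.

0.0777 m

A dh/dt = −Q_out = −0.00407 √h.
This is separable: 2 d(√h)/dt = −0.00407/A, so √h = √h₀ − (0.00407/(2A)) t.
√h = √1.57 − 0.00407·1350/(2·2.82) = 1.2530 − 0.97420 = 0.27879.
h = 0.27879² = 0.077726 m.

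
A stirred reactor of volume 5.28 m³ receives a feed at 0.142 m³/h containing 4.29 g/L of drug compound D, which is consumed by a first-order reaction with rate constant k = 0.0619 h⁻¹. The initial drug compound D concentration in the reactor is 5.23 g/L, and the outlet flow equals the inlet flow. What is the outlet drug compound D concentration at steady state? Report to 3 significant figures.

Accumulation = in − out − consumed: V dC/dt = Q C_in − Q C − k V C.
Steady state (dC/dt = 0): C_ss = Q C_in/(Q + kV) = C_in/(1 + kV/Q).
C_ss = 0.142·4.29/(0.142 + 0.0619·5.28) = 0.60918/0.46883 = 1.2994 g/L.

1.30 g/L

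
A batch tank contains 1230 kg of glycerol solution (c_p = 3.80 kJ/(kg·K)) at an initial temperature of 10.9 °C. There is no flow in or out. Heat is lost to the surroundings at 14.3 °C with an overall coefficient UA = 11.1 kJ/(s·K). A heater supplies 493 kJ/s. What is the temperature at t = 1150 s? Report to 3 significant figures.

Heat balance on the well-mixed liquid: M c_p dT/dt = −UA(T − T_amb) + Q̇.
dT/dt = (T_ss − T)/τ with T_ss = T_amb + Q̇/UA = 14.3 + 493/11.1 = 58.714 °C, τ = M c_p/UA = 1230·3.80/11.1 = 421.08 s.
Integrating: T(t) = T_ss + (T₀ − T_ss) e^(−t/τ).
T(1150) = 58.714 + (-47.814)·0.065150 = 55.599 °C.

55.6 °C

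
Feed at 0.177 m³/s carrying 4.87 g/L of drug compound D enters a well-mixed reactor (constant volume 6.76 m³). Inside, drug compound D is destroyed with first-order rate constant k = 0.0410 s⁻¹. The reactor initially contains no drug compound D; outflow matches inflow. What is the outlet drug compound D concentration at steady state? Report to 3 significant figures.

1.90 g/L

Accumulation = in − out − consumed: V dC/dt = Q C_in − Q C − k V C.
At steady state: 0 = Q C_in − (Q + kV) C_ss, so C_ss = Q C_in/(Q + kV).
C_ss = 0.177·4.87/(0.177 + 0.0410·6.76) = 0.86199/0.45416 = 1.8980 g/L.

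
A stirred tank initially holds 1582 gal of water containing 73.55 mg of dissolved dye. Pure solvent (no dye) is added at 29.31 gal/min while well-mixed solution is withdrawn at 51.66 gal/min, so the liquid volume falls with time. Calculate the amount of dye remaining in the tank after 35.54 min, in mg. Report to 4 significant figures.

14.67 mg

Total volume: dV/dt = Q_in − Q_out = -22.3500 gal/min, so V(t) = 1582 − 22.3500 t and V(35.54) = 787.681 gal.
Species balance (pure solvent in): dm/dt = −Q_out · m/V(t).
dm/m = −Q_out dt/(V₀ − 22.3500 t); integrating gives ln(m/m₀) = −(Q_out/(Q_in−Q_out)) ln(V/V₀).
m = m₀ (V₀/V)^(Q_out/(Q_in−Q_out)) = 73.55 × (1582/787.681)^(-2.31141) = 14.6743 mg.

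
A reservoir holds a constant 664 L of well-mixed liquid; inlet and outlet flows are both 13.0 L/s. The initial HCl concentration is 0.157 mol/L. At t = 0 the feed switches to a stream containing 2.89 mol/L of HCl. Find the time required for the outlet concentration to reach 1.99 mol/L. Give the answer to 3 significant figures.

56.7 s

Species balance on the tank: V dC/dt = Q(C_in − C), so τ = V/Q = 51.077 s.
C(t) = C_in + (C₀ − C_in) e^(−t/τ). Set C = 1.99 and solve for t:
e^(−t/τ) = (C − C_in)/(C₀ − C_in) = (1.99 − 2.89)/(0.157 − 2.89) = 0.32931
t = −τ ln(…) = 51.077 × 1.1108 = 56.734 s.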